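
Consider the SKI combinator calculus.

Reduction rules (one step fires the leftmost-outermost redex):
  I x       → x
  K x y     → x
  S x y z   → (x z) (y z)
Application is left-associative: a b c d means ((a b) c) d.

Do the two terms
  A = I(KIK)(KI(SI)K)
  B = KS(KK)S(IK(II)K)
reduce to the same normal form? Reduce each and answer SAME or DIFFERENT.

Answer: DIFFERENT — A ⇓ K, B ⇓ SSI

Derivation:
Term A:
  start: I(KIK)(KI(SI)K)
  step 1: KIK(KI(SI)K)
  step 2: I(KI(SI)K)
  step 3: KI(SI)K
  step 4: IK
  step 5: K

Term B:
  start: KS(KK)S(IK(II)K)
  step 1: SS(IK(II)K)
  step 2: SS(K(II)K)
  step 3: SS(II)
  step 4: SSI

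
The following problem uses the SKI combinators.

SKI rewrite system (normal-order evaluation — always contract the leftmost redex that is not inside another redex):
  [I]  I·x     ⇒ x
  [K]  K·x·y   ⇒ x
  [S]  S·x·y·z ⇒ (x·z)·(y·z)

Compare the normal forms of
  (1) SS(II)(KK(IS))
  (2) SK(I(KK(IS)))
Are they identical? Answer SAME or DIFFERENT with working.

Answer: SAME — A ⇓ SKK, B ⇓ SKK

Derivation:
Term A:
  start: SS(II)(KK(IS))
  [1] S(KK(IS))(II(KK(IS)))
  [2] SK(II(KK(IS)))
  [3] SK(I(KK(IS)))
  [4] SK(KK(IS))
  [5] SKK

Term B:
  start: SK(I(KK(IS)))
  [1] SK(KK(IS))
  [2] SKK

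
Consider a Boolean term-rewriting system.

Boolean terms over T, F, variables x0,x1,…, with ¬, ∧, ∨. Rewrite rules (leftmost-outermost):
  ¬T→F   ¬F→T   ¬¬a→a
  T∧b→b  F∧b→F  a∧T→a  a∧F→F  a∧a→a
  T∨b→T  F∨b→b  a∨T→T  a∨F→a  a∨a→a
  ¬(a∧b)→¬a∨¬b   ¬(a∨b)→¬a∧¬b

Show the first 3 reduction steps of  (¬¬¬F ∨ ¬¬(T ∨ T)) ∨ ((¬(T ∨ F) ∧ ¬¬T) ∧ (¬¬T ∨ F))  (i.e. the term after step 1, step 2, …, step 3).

  start: (¬¬¬F ∨ ¬¬(T ∨ T)) ∨ ((¬(T ∨ F) ∧ ¬¬T) ∧ (¬¬T ∨ F))
  step 1: (¬F ∨ ¬¬(T ∨ T)) ∨ ((¬(T ∨ F) ∧ ¬¬T) ∧ (¬¬T ∨ F))
  step 2: (T ∨ ¬¬(T ∨ T)) ∨ ((¬(T ∨ F) ∧ ¬¬T) ∧ (¬¬T ∨ F))
  step 3: T ∨ ((¬(T ∨ F) ∧ ¬¬T) ∧ (¬¬T ∨ F))

Answer: after 3 steps: T ∨ ((¬(T ∨ F) ∧ ¬¬T) ∧ (¬¬T ∨ F))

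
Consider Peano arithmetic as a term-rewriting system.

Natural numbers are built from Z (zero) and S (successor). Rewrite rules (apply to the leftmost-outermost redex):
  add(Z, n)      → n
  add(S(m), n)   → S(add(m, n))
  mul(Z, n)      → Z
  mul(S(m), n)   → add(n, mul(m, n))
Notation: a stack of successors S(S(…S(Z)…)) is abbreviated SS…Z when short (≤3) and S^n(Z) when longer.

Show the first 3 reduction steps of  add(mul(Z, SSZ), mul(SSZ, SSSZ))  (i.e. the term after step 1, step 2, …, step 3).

Answer: after 3 steps: add(SSSZ, mul(SZ, SSSZ))

Reduction:
  start: add(mul(Z, SSZ), mul(SSZ, SSSZ))
  step 1: add(Z, mul(SSZ, SSSZ))
  step 2: mul(SSZ, SSSZ)
  step 3: add(SSSZ, mul(SZ, SSSZ))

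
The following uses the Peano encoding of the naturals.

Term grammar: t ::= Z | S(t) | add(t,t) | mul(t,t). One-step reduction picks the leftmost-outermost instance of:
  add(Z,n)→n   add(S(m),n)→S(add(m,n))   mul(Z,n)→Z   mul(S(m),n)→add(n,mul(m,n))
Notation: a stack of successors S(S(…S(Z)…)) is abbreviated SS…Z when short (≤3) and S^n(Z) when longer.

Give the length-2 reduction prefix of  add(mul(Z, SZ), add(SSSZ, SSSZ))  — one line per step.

Answer: after 2 steps: add(SSSZ, SSSZ)

Derivation:
  start: add(mul(Z, SZ), add(SSSZ, SSSZ))
  →1  add(Z, add(SSSZ, SSSZ))
  →2  add(SSSZ, SSSZ)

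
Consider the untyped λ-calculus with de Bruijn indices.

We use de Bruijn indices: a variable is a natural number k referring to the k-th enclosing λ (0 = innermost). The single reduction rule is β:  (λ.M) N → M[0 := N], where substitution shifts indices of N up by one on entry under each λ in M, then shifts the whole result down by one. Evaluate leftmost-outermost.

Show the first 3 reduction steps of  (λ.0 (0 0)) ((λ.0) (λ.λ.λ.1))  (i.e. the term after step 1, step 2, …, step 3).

  start: (λ.0 (0 0)) ((λ.0) (λ.λ.λ.1))
  [1] (λ.0) (λ.λ.λ.1) ((λ.0) (λ.λ.λ.1) ((λ.0) (λ.λ.λ.1)))
  [2] (λ.λ.λ.1) ((λ.0) (λ.λ.λ.1) ((λ.0) (λ.λ.λ.1)))
  [3] λ.λ.1

Answer: after 3 steps: λ.λ.1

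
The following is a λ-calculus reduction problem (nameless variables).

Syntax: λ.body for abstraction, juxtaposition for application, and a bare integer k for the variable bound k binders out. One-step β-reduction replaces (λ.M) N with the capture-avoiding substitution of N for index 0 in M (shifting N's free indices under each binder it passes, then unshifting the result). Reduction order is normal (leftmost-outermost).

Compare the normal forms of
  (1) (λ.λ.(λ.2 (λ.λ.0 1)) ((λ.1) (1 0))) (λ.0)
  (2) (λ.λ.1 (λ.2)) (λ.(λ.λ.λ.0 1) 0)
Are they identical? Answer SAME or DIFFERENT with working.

Term A:
  start: (λ.λ.(λ.2 (λ.λ.0 1)) ((λ.1) (1 0))) (λ.0)
  →1  λ.(λ.(λ.0) (λ.λ.0 1)) ((λ.1) ((λ.0) 0))
  →2  λ.(λ.0) (λ.λ.0 1)
  →3  λ.λ.λ.0 1

Term B:
  start: (λ.λ.1 (λ.2)) (λ.(λ.λ.λ.0 1) 0)
  →1  λ.(λ.(λ.λ.λ.0 1) 0) (λ.λ.(λ.λ.λ.0 1) 0)
  →2  λ.(λ.λ.λ.0 1) (λ.λ.(λ.λ.λ.0 1) 0)
  →3  λ.λ.λ.0 1

Answer: SAME — A ⇓ λ.λ.λ.0 1, B ⇓ λ.λ.λ.0 1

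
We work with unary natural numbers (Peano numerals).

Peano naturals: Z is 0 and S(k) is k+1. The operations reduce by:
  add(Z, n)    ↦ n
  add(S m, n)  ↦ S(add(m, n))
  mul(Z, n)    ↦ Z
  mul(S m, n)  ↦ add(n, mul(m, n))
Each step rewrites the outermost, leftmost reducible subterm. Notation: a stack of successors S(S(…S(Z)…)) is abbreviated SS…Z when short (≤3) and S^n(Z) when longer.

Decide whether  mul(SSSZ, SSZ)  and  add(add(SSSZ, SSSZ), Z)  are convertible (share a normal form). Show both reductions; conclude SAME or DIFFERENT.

Term A:
  start: mul(SSSZ, SSZ)
  step 1: add(SSZ, mul(SSZ, SSZ))
  step 2: S(add(SZ, mul(SSZ, SSZ)))
  step 3: S(S(add(Z, mul(SSZ, SSZ))))
  step 4: S(S(mul(SSZ, SSZ)))
  step 5: S(S(add(SSZ, mul(SZ, SSZ))))
  step 6: S(S(S(add(SZ, mul(SZ, SSZ)))))
  step 7: S(S(S(S(add(Z, mul(SZ, SSZ))))))
  step 8: S(S(S(S(mul(SZ, SSZ)))))
  step 9: S(S(S(S(add(SSZ, mul(Z, SSZ))))))
  step 10: S(S(S(S(S(add(SZ, mul(Z, SSZ)))))))
  step 11: S(S(S(S(S(S(add(Z, mul(Z, SSZ))))))))
  step 12: S(S(S(S(S(S(mul(Z, SSZ)))))))
  step 13: S^6(Z)

Term B:
  start: add(add(SSSZ, SSSZ), Z)
  step 1: add(S(add(SSZ, SSSZ)), Z)
  step 2: S(add(add(SSZ, SSSZ), Z))
  step 3: S(add(S(add(SZ, SSSZ)), Z))
  step 4: S(S(add(add(SZ, SSSZ), Z)))
  step 5: S(S(add(S(add(Z, SSSZ)), Z)))
  step 6: S(S(S(add(add(Z, SSSZ), Z))))
  step 7: S(S(S(add(SSSZ, Z))))
  step 8: S(S(S(S(add(SSZ, Z)))))
  step 9: S(S(S(S(S(add(SZ, Z))))))
  step 10: S(S(S(S(S(S(add(Z, Z)))))))
  step 11: S^6(Z)

Answer: SAME — A ⇓ S^6(Z), B ⇓ S^6(Z)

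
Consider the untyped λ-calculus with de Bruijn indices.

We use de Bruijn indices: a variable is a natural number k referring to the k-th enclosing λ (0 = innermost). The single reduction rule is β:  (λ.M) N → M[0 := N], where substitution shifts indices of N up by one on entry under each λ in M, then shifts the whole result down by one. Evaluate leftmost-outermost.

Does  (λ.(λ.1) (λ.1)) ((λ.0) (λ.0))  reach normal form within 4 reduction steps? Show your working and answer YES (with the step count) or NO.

  start: (λ.(λ.1) (λ.1)) ((λ.0) (λ.0))
  [1] (λ.(λ.0) (λ.0)) (λ.(λ.0) (λ.0))
  [2] (λ.0) (λ.0)
  [3] λ.0

Answer: YES — reaches normal form λ.0 in 3 ≤ 4 steps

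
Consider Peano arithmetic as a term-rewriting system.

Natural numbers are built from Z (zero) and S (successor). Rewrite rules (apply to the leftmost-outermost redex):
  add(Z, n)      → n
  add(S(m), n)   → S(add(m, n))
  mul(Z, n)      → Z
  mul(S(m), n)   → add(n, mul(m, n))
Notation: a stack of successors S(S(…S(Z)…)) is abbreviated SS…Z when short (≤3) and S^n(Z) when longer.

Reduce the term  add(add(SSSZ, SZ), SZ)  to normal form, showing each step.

Answer: normal form = S^5(Z)  (in 9 steps)

Working:
  start: add(add(SSSZ, SZ), SZ)
  [1] add(S(add(SSZ, SZ)), SZ)
  [2] S(add(add(SSZ, SZ), SZ))
  [3] S(add(S(add(SZ, SZ)), SZ))
  [4] S(S(add(add(SZ, SZ), SZ)))
  [5] S(S(add(S(add(Z, SZ)), SZ)))
  [6] S(S(S(add(add(Z, SZ), SZ))))
  [7] S(S(S(add(SZ, SZ))))
  [8] S(S(S(S(add(Z, SZ)))))
  [9] S^5(Z)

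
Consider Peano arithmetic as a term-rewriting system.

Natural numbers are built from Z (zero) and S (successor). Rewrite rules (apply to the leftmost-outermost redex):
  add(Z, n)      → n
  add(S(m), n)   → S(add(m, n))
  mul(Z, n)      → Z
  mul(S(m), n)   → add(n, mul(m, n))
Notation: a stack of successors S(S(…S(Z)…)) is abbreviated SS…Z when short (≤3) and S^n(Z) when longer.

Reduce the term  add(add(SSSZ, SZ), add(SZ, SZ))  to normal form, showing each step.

Answer: normal form = S^6(Z)  (in 11 steps)

Derivation:
  start: add(add(SSSZ, SZ), add(SZ, SZ))
  [1] add(S(add(SSZ, SZ)), add(SZ, SZ))
  [2] S(add(add(SSZ, SZ), add(SZ, SZ)))
  [3] S(add(S(add(SZ, SZ)), add(SZ, SZ)))
  [4] S(S(add(add(SZ, SZ), add(SZ, SZ))))
  [5] S(S(add(S(add(Z, SZ)), add(SZ, SZ))))
  [6] S(S(S(add(add(Z, SZ), add(SZ, SZ)))))
  [7] S(S(S(add(SZ, add(SZ, SZ)))))
  [8] S(S(S(S(add(Z, add(SZ, SZ))))))
  [9] S(S(S(S(add(SZ, SZ)))))
  [10] S(S(S(S(S(add(Z, SZ))))))
  [11] S^6(Z)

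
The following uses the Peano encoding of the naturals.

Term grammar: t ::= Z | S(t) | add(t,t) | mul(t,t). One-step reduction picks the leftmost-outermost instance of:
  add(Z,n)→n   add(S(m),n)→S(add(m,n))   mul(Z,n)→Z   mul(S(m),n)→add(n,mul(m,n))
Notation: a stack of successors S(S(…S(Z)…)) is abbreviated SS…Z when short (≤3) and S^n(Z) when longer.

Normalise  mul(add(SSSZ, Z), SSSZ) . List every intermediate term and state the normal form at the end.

Answer: normal form = S^9(Z)  (in 20 steps)

Reduction:
  start: mul(add(SSSZ, Z), SSSZ)
  step 1: mul(S(add(SSZ, Z)), SSSZ)
  step 2: add(SSSZ, mul(add(SSZ, Z), SSSZ))
  step 3: S(add(SSZ, mul(add(SSZ, Z), SSSZ)))
  step 4: S(S(add(SZ, mul(add(SSZ, Z), SSSZ))))
  step 5: S(S(S(add(Z, mul(add(SSZ, Z), SSSZ)))))
  step 6: S(S(S(mul(add(SSZ, Z), SSSZ))))
  step 7: S(S(S(mul(S(add(SZ, Z)), SSSZ))))
  step 8: S(S(S(add(SSSZ, mul(add(SZ, Z), SSSZ)))))
  step 9: S(S(S(S(add(SSZ, mul(add(SZ, Z), SSSZ))))))
  step 10: S(S(S(S(S(add(SZ, mul(add(SZ, Z), SSSZ)))))))
  step 11: S(S(S(S(S(S(add(Z, mul(add(SZ, Z), SSSZ))))))))
  step 12: S(S(S(S(S(S(mul(add(SZ, Z), SSSZ)))))))
  step 13: S(S(S(S(S(S(mul(S(add(Z, Z)), SSSZ)))))))
  step 14: S(S(S(S(S(S(add(SSSZ, mul(add(Z, Z), SSSZ))))))))
  step 15: S(S(S(S(S(S(S(add(SSZ, mul(add(Z, Z), SSSZ)))))))))
  step 16: S(S(S(S(S(S(S(S(add(SZ, mul(add(Z, Z), SSSZ))))))))))
  step 17: S(S(S(S(S(S(S(S(S(add(Z, mul(add(Z, Z), SSSZ)))))))))))
  step 18: S(S(S(S(S(S(S(S(S(mul(add(Z, Z), SSSZ))))))))))
  step 19: S(S(S(S(S(S(S(S(S(mul(Z, SSSZ))))))))))
  step 20: S^9(Z)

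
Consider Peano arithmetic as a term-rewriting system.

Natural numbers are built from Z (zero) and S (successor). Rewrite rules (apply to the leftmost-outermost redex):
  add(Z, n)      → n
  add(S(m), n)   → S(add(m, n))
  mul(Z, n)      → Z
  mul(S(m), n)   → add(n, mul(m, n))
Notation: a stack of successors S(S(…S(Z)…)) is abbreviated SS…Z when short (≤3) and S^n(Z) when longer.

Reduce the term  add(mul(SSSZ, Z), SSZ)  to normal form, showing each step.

  start: add(mul(SSSZ, Z), SSZ)
  step 1: add(add(Z, mul(SSZ, Z)), SSZ)
  step 2: add(mul(SSZ, Z), SSZ)
  step 3: add(add(Z, mul(SZ, Z)), SSZ)
  step 4: add(mul(SZ, Z), SSZ)
  step 5: add(add(Z, mul(Z, Z)), SSZ)
  step 6: add(mul(Z, Z), SSZ)
  step 7: add(Z, SSZ)
  step 8: SSZ

Answer: normal form = SSZ  (in 8 steps)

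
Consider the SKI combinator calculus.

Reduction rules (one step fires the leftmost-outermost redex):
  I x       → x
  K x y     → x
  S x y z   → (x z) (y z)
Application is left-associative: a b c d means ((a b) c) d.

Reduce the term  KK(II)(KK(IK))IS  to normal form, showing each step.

  start: KK(II)(KK(IK))IS
  [1] K(KK(IK))IS
  [2] KK(IK)S
  [3] KS

Answer: normal form = KS  (in 3 steps)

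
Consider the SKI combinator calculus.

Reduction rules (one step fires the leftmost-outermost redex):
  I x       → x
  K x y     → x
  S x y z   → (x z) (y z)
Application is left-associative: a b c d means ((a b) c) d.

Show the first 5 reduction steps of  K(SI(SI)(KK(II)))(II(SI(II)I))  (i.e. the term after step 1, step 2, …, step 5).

Answer: after 5 steps: K(SIK)

Derivation:
  start: K(SI(SI)(KK(II)))(II(SI(II)I))
  [1] SI(SI)(KK(II))
  [2] I(KK(II))(SI(KK(II)))
  [3] KK(II)(SI(KK(II)))
  [4] K(SI(KK(II)))
  [5] K(SIK)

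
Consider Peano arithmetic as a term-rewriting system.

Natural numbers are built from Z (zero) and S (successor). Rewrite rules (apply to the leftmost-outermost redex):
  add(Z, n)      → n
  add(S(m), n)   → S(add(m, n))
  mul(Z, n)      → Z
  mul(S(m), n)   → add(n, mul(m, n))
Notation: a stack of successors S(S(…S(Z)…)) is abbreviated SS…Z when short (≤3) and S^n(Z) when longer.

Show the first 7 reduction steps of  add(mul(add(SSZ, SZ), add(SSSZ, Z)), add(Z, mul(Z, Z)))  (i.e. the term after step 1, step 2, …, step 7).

  start: add(mul(add(SSZ, SZ), add(SSSZ, Z)), add(Z, mul(Z, Z)))
  step 1: add(mul(S(add(SZ, SZ)), add(SSSZ, Z)), add(Z, mul(Z, Z)))
  step 2: add(add(add(SSSZ, Z), mul(add(SZ, SZ), add(SSSZ, Z))), add(Z, mul(Z, Z)))
  step 3: add(add(S(add(SSZ, Z)), mul(add(SZ, SZ), add(SSSZ, Z))), add(Z, mul(Z, Z)))
  step 4: add(S(add(add(SSZ, Z), mul(add(SZ, SZ), add(SSSZ, Z)))), add(Z, mul(Z, Z)))
  step 5: S(add(add(add(SSZ, Z), mul(add(SZ, SZ), add(SSSZ, Z))), add(Z, mul(Z, Z))))
  step 6: S(add(add(S(add(SZ, Z)), mul(add(SZ, SZ), add(SSSZ, Z))), add(Z, mul(Z, Z))))
  step 7: S(add(S(add(add(SZ, Z), mul(add(SZ, SZ), add(SSSZ, Z)))), add(Z, mul(Z, Z))))

Answer: after 7 steps: S(add(S(add(add(SZ, Z), mul(add(SZ, SZ), add(SSSZ, Z)))), add(Z, mul(Z, Z))))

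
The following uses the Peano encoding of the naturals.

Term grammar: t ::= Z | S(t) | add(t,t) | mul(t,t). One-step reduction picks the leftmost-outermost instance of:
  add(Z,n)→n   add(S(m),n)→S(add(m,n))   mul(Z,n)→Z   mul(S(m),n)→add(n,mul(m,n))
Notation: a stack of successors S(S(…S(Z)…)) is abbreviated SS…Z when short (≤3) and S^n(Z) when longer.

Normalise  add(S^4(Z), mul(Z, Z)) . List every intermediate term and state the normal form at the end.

  start: add(S^4(Z), mul(Z, Z))
  →1  S(add(SSSZ, mul(Z, Z)))
  →2  S(S(add(SSZ, mul(Z, Z))))
  →3  S(S(S(add(SZ, mul(Z, Z)))))
  →4  S(S(S(S(add(Z, mul(Z, Z))))))
  →5  S(S(S(S(mul(Z, Z)))))
  →6  S^4(Z)

Answer: normal form = S^4(Z)  (in 6 steps)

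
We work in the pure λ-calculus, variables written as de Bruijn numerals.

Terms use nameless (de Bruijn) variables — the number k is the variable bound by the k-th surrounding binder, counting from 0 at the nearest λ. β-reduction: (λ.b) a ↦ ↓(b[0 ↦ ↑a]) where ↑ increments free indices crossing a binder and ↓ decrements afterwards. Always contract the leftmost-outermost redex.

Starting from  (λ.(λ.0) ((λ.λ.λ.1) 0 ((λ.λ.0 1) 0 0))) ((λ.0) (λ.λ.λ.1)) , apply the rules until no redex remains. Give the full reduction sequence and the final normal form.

Answer: normal form = λ.λ.λ.1  (in 8 steps)

Reduction:
  start: (λ.(λ.0) ((λ.λ.λ.1) 0 ((λ.λ.0 1) 0 0))) ((λ.0) (λ.λ.λ.1))
  →1  (λ.0) ((λ.λ.λ.1) ((λ.0) (λ.λ.λ.1)) ((λ.λ.0 1) ((λ.0) (λ.λ.λ.1)) ((λ.0) (λ.λ.λ.1))))
  →2  (λ.λ.λ.1) ((λ.0) (λ.λ.λ.1)) ((λ.λ.0 1) ((λ.0) (λ.λ.λ.1)) ((λ.0) (λ.λ.λ.1)))
  →3  (λ.λ.1) ((λ.λ.0 1) ((λ.0) (λ.λ.λ.1)) ((λ.0) (λ.λ.λ.1)))
  →4  λ.(λ.λ.0 1) ((λ.0) (λ.λ.λ.1)) ((λ.0) (λ.λ.λ.1))
  →5  λ.(λ.0 ((λ.0) (λ.λ.λ.1))) ((λ.0) (λ.λ.λ.1))
  →6  λ.(λ.0) (λ.λ.λ.1) ((λ.0) (λ.λ.λ.1))
  →7  λ.(λ.λ.λ.1) ((λ.0) (λ.λ.λ.1))
  →8  λ.λ.λ.1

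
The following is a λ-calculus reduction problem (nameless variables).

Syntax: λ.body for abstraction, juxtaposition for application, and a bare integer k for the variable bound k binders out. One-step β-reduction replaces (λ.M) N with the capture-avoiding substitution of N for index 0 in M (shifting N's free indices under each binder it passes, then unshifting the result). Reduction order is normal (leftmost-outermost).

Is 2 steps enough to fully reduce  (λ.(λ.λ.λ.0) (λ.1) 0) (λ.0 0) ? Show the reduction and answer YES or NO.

  start: (λ.(λ.λ.λ.0) (λ.1) 0) (λ.0 0)
  step 1: (λ.λ.λ.0) (λ.λ.0 0) (λ.0 0)
  step 2: (λ.λ.0) (λ.0 0)

Answer: NO — after 2 steps the term is (λ.λ.0) (λ.0 0), not yet normal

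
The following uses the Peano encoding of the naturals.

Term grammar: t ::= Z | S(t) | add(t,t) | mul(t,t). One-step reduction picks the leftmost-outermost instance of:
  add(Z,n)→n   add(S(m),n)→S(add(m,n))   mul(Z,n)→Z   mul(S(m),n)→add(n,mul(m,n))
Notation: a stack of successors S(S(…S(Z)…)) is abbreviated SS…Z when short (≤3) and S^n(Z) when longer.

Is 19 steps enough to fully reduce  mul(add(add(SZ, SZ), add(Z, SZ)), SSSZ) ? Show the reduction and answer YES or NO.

  start: mul(add(add(SZ, SZ), add(Z, SZ)), SSSZ)
  [1] mul(add(S(add(Z, SZ)), add(Z, SZ)), SSSZ)
  [2] mul(S(add(add(Z, SZ), add(Z, SZ))), SSSZ)
  [3] add(SSSZ, mul(add(add(Z, SZ), add(Z, SZ)), SSSZ))
  [4] S(add(SSZ, mul(add(add(Z, SZ), add(Z, SZ)), SSSZ)))
  [5] S(S(add(SZ, mul(add(add(Z, SZ), add(Z, SZ)), SSSZ))))
  [6] S(S(S(add(Z, mul(add(add(Z, SZ), add(Z, SZ)), SSSZ)))))
  [7] S(S(S(mul(add(add(Z, SZ), add(Z, SZ)), SSSZ))))
  [8] S(S(S(mul(add(SZ, add(Z, SZ)), SSSZ))))
  [9] S(S(S(mul(S(add(Z, add(Z, SZ))), SSSZ))))
  [10] S(S(S(add(SSSZ, mul(add(Z, add(Z, SZ)), SSSZ)))))
  [11] S(S(S(S(add(SSZ, mul(add(Z, add(Z, SZ)), SSSZ))))))
  [12] S(S(S(S(S(add(SZ, mul(add(Z, add(Z, SZ)), SSSZ)))))))
  [13] S(S(S(S(S(S(add(Z, mul(add(Z, add(Z, SZ)), SSSZ))))))))
  [14] S(S(S(S(S(S(mul(add(Z, add(Z, SZ)), SSSZ)))))))
  [15] S(S(S(S(S(S(mul(add(Z, SZ), SSSZ)))))))
  [16] S(S(S(S(S(S(mul(SZ, SSSZ)))))))
  [17] S(S(S(S(S(S(add(SSSZ, mul(Z, SSSZ))))))))
  [18] S(S(S(S(S(S(S(add(SSZ, mul(Z, SSSZ)))))))))
  [19] S(S(S(S(S(S(S(S(add(SZ, mul(Z, SSSZ))))))))))

Answer: NO — after 19 steps the term is S(S(S(S(S(S(S(S(add(SZ, mul(Z, SSSZ)))))))))), not yet normal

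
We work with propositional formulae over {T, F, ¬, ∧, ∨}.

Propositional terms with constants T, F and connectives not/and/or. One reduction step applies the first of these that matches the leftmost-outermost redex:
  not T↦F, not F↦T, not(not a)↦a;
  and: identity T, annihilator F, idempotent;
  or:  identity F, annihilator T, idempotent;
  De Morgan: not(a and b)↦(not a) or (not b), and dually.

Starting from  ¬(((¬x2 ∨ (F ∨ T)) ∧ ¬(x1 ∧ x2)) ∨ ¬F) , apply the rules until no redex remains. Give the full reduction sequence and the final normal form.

Answer: normal form = F  (in 13 steps)

Working:
  start: ¬(((¬x2 ∨ (F ∨ T)) ∧ ¬(x1 ∧ x2)) ∨ ¬F)
  step 1: ¬((¬x2 ∨ (F ∨ T)) ∧ ¬(x1 ∧ x2)) ∧ ¬¬F
  step 2: (¬(¬x2 ∨ (F ∨ T)) ∨ ¬¬(x1 ∧ x2)) ∧ ¬¬F
  step 3: ((¬¬x2 ∧ ¬(F ∨ T)) ∨ ¬¬(x1 ∧ x2)) ∧ ¬¬F
  step 4: ((x2 ∧ ¬(F ∨ T)) ∨ ¬¬(x1 ∧ x2)) ∧ ¬¬F
  step 5: ((x2 ∧ (¬F ∧ ¬T)) ∨ ¬¬(x1 ∧ x2)) ∧ ¬¬F
  step 6: ((x2 ∧ (T ∧ ¬T)) ∨ ¬¬(x1 ∧ x2)) ∧ ¬¬F
  step 7: ((x2 ∧ ¬T) ∨ ¬¬(x1 ∧ x2)) ∧ ¬¬F
  step 8: ((x2 ∧ F) ∨ ¬¬(x1 ∧ x2)) ∧ ¬¬F
  step 9: (F ∨ ¬¬(x1 ∧ x2)) ∧ ¬¬F
  step 10: ¬¬(x1 ∧ x2) ∧ ¬¬F
  step 11: (x1 ∧ x2) ∧ ¬¬F
  step 12: (x1 ∧ x2) ∧ F
  step 13: F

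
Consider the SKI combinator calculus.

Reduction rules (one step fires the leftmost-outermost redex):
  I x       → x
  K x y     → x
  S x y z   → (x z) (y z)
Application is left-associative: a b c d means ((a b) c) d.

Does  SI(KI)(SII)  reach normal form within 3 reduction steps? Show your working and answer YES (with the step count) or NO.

  start: SI(KI)(SII)
  [1] I(SII)(KI(SII))
  [2] SII(KI(SII))
  [3] I(KI(SII))(I(KI(SII)))

Answer: NO — after 3 steps the term is I(KI(SII))(I(KI(SII))), not yet normal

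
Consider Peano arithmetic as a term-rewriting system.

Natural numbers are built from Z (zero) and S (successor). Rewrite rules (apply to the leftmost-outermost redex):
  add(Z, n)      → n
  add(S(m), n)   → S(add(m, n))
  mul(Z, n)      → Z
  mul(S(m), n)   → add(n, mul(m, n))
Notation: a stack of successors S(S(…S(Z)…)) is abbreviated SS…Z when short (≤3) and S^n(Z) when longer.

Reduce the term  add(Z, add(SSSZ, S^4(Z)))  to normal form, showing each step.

Answer: normal form = S^7(Z)  (in 5 steps)

Derivation:
  start: add(Z, add(SSSZ, S^4(Z)))
  →1  add(SSSZ, S^4(Z))
  →2  S(add(SSZ, S^4(Z)))
  →3  S(S(add(SZ, S^4(Z))))
  →4  S(S(S(add(Z, S^4(Z)))))
  →5  S^7(Z)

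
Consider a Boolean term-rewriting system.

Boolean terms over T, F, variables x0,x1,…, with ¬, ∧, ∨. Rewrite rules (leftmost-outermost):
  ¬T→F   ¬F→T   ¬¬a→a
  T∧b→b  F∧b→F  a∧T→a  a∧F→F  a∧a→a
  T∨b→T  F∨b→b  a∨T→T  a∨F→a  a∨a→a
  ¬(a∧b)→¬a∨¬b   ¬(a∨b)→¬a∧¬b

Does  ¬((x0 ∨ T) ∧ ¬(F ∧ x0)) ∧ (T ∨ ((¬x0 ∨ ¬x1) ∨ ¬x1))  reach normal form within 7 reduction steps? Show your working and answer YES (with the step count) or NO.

Answer: NO — after 7 steps the term is F ∧ (T ∨ ((¬x0 ∨ ¬x1) ∨ ¬x1)), not yet normal

Working:
  start: ¬((x0 ∨ T) ∧ ¬(F ∧ x0)) ∧ (T ∨ ((¬x0 ∨ ¬x1) ∨ ¬x1))
  →1  (¬(x0 ∨ T) ∨ ¬¬(F ∧ x0)) ∧ (T ∨ ((¬x0 ∨ ¬x1) ∨ ¬x1))
  →2  ((¬x0 ∧ ¬T) ∨ ¬¬(F ∧ x0)) ∧ (T ∨ ((¬x0 ∨ ¬x1) ∨ ¬x1))
  →3  ((¬x0 ∧ F) ∨ ¬¬(F ∧ x0)) ∧ (T ∨ ((¬x0 ∨ ¬x1) ∨ ¬x1))
  →4  (F ∨ ¬¬(F ∧ x0)) ∧ (T ∨ ((¬x0 ∨ ¬x1) ∨ ¬x1))
  →5  ¬¬(F ∧ x0) ∧ (T ∨ ((¬x0 ∨ ¬x1) ∨ ¬x1))
  →6  (F ∧ x0) ∧ (T ∨ ((¬x0 ∨ ¬x1) ∨ ¬x1))
  →7  F ∧ (T ∨ ((¬x0 ∨ ¬x1) ∨ ¬x1))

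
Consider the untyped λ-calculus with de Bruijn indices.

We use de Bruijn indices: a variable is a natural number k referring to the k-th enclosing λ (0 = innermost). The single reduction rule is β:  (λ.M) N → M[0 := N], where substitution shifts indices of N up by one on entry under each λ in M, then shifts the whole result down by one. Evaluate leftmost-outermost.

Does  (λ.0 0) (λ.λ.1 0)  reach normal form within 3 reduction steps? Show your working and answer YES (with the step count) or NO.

  start: (λ.0 0) (λ.λ.1 0)
  [1] (λ.λ.1 0) (λ.λ.1 0)
  [2] λ.(λ.λ.1 0) 0
  [3] λ.λ.1 0

Answer: YES — reaches normal form λ.λ.1 0 in 3 ≤ 3 steps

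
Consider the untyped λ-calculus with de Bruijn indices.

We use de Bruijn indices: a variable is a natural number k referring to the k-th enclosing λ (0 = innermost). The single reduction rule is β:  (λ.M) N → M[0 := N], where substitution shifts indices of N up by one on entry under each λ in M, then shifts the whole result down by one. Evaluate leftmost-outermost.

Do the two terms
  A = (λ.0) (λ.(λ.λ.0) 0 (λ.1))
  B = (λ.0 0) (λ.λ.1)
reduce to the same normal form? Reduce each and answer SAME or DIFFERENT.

Term A:
  start: (λ.0) (λ.(λ.λ.0) 0 (λ.1))
  [1] λ.(λ.λ.0) 0 (λ.1)
  [2] λ.(λ.0) (λ.1)
  [3] λ.λ.1

Term B:
  start: (λ.0 0) (λ.λ.1)
  [1] (λ.λ.1) (λ.λ.1)
  [2] λ.λ.λ.1

Answer: DIFFERENT — A ⇓ λ.λ.1, B ⇓ λ.λ.λ.1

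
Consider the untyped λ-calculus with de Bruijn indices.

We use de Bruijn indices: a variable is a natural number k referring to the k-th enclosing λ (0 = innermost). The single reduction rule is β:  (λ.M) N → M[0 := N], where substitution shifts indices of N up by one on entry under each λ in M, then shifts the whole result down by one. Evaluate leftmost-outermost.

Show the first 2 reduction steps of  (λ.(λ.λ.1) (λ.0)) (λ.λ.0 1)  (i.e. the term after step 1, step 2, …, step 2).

  start: (λ.(λ.λ.1) (λ.0)) (λ.λ.0 1)
  →1  (λ.λ.1) (λ.0)
  →2  λ.λ.0

Answer: after 2 steps: λ.λ.0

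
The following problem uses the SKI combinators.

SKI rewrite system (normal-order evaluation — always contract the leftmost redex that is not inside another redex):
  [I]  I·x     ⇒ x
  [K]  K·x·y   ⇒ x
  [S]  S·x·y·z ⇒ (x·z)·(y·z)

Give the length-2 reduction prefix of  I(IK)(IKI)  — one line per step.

Answer: after 2 steps: K(IKI)

Reduction:
  start: I(IK)(IKI)
  [1] IK(IKI)
  [2] K(IKI)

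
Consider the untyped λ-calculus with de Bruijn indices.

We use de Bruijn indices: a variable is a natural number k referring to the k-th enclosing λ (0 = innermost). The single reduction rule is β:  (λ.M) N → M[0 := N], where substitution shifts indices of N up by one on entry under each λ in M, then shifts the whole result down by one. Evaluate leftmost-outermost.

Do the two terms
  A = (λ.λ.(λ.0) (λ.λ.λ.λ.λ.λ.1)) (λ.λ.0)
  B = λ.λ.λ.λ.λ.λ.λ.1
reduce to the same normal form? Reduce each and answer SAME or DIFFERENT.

Term A:
  start: (λ.λ.(λ.0) (λ.λ.λ.λ.λ.λ.1)) (λ.λ.0)
  step 1: λ.(λ.0) (λ.λ.λ.λ.λ.λ.1)
  step 2: λ.λ.λ.λ.λ.λ.λ.1

Term B:
  start: λ.λ.λ.λ.λ.λ.λ.1

Answer: SAME — A ⇓ λ.λ.λ.λ.λ.λ.λ.1, B ⇓ λ.λ.λ.λ.λ.λ.λ.1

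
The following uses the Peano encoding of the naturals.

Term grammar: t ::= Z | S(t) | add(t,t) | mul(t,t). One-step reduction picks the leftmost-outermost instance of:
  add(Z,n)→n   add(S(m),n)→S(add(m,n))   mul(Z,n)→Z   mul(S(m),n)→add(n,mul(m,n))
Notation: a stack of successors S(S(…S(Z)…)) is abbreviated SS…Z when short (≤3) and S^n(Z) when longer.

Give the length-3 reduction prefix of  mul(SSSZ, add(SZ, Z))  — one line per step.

Answer: after 3 steps: S(add(add(Z, Z), mul(SSZ, add(SZ, Z))))

Derivation:
  start: mul(SSSZ, add(SZ, Z))
  [1] add(add(SZ, Z), mul(SSZ, add(SZ, Z)))
  [2] add(S(add(Z, Z)), mul(SSZ, add(SZ, Z)))
  [3] S(add(add(Z, Z), mul(SSZ, add(SZ, Z))))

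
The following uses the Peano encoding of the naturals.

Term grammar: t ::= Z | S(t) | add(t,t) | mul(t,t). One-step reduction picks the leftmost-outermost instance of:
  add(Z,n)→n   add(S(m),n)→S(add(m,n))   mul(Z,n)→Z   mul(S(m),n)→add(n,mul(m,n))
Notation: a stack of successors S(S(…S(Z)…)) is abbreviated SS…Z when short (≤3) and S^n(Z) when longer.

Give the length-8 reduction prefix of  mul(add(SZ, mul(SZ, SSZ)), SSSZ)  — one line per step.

  start: mul(add(SZ, mul(SZ, SSZ)), SSSZ)
  step 1: mul(S(add(Z, mul(SZ, SSZ))), SSSZ)
  step 2: add(SSSZ, mul(add(Z, mul(SZ, SSZ)), SSSZ))
  step 3: S(add(SSZ, mul(add(Z, mul(SZ, SSZ)), SSSZ)))
  step 4: S(S(add(SZ, mul(add(Z, mul(SZ, SSZ)), SSSZ))))
  step 5: S(S(S(add(Z, mul(add(Z, mul(SZ, SSZ)), SSSZ)))))
  step 6: S(S(S(mul(add(Z, mul(SZ, SSZ)), SSSZ))))
  step 7: S(S(S(mul(mul(SZ, SSZ), SSSZ))))
  step 8: S(S(S(mul(add(SSZ, mul(Z, SSZ)), SSSZ))))

Answer: after 8 steps: S(S(S(mul(add(SSZ, mul(Z, SSZ)), SSSZ))))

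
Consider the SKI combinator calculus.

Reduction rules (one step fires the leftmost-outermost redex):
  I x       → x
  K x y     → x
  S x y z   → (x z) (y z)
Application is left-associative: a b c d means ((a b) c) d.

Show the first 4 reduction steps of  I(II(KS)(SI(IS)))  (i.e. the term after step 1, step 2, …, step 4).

Answer: after 4 steps: S

Working:
  start: I(II(KS)(SI(IS)))
  →1  II(KS)(SI(IS))
  →2  I(KS)(SI(IS))
  →3  KS(SI(IS))
  →4  S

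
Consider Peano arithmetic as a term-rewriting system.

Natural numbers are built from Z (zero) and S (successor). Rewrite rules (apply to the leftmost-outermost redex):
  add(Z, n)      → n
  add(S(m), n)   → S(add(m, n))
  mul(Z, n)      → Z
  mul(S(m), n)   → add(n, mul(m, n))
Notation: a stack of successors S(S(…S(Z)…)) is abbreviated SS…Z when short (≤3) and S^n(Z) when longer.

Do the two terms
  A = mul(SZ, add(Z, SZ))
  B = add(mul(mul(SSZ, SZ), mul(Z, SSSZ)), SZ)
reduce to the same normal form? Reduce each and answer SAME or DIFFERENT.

Term A:
  start: mul(SZ, add(Z, SZ))
  →1  add(add(Z, SZ), mul(Z, add(Z, SZ)))
  →2  add(SZ, mul(Z, add(Z, SZ)))
  →3  S(add(Z, mul(Z, add(Z, SZ))))
  →4  S(mul(Z, add(Z, SZ)))
  →5  SZ

Term B:
  start: add(mul(mul(SSZ, SZ), mul(Z, SSSZ)), SZ)
  →1  add(mul(add(SZ, mul(SZ, SZ)), mul(Z, SSSZ)), SZ)
  →2  add(mul(S(add(Z, mul(SZ, SZ))), mul(Z, SSSZ)), SZ)
  →3  add(add(mul(Z, SSSZ), mul(add(Z, mul(SZ, SZ)), mul(Z, SSSZ))), SZ)
  →4  add(add(Z, mul(add(Z, mul(SZ, SZ)), mul(Z, SSSZ))), SZ)
  →5  add(mul(add(Z, mul(SZ, SZ)), mul(Z, SSSZ)), SZ)
  →6  add(mul(mul(SZ, SZ), mul(Z, SSSZ)), SZ)
  →7  add(mul(add(SZ, mul(Z, SZ)), mul(Z, SSSZ)), SZ)
  →8  add(mul(S(add(Z, mul(Z, SZ))), mul(Z, SSSZ)), SZ)
  →9  add(add(mul(Z, SSSZ), mul(add(Z, mul(Z, SZ)), mul(Z, SSSZ))), SZ)
  →10  add(add(Z, mul(add(Z, mul(Z, SZ)), mul(Z, SSSZ))), SZ)
  →11  add(mul(add(Z, mul(Z, SZ)), mul(Z, SSSZ)), SZ)
  →12  add(mul(mul(Z, SZ), mul(Z, SSSZ)), SZ)
  →13  add(mul(Z, mul(Z, SSSZ)), SZ)
  →14  add(Z, SZ)
  →15  SZ

Answer: SAME — A ⇓ SZ, B ⇓ SZ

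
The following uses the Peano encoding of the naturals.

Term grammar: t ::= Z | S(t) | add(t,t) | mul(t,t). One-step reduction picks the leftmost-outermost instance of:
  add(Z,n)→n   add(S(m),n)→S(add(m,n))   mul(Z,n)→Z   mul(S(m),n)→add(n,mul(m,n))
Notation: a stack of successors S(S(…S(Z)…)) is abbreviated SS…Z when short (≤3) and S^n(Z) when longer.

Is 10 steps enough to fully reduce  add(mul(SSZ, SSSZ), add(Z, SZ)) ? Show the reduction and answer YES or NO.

  start: add(mul(SSZ, SSSZ), add(Z, SZ))
  [1] add(add(SSSZ, mul(SZ, SSSZ)), add(Z, SZ))
  [2] add(S(add(SSZ, mul(SZ, SSSZ))), add(Z, SZ))
  [3] S(add(add(SSZ, mul(SZ, SSSZ)), add(Z, SZ)))
  [4] S(add(S(add(SZ, mul(SZ, SSSZ))), add(Z, SZ)))
  [5] S(S(add(add(SZ, mul(SZ, SSSZ)), add(Z, SZ))))
  [6] S(S(add(S(add(Z, mul(SZ, SSSZ))), add(Z, SZ))))
  [7] S(S(S(add(add(Z, mul(SZ, SSSZ)), add(Z, SZ)))))
  [8] S(S(S(add(mul(SZ, SSSZ), add(Z, SZ)))))
  [9] S(S(S(add(add(SSSZ, mul(Z, SSSZ)), add(Z, SZ)))))
  [10] S(S(S(add(S(add(SSZ, mul(Z, SSSZ))), add(Z, SZ)))))

Answer: NO — after 10 steps the term is S(S(S(add(S(add(SSZ, mul(Z, SSSZ))), add(Z, SZ))))), not yet normal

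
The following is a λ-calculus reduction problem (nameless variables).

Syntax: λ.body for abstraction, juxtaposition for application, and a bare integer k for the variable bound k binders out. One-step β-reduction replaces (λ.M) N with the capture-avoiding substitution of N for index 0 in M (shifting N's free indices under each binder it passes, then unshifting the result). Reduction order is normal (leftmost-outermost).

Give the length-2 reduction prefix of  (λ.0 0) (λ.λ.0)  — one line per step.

Answer: after 2 steps: λ.0

Reduction:
  start: (λ.0 0) (λ.λ.0)
  [1] (λ.λ.0) (λ.λ.0)
  [2] λ.0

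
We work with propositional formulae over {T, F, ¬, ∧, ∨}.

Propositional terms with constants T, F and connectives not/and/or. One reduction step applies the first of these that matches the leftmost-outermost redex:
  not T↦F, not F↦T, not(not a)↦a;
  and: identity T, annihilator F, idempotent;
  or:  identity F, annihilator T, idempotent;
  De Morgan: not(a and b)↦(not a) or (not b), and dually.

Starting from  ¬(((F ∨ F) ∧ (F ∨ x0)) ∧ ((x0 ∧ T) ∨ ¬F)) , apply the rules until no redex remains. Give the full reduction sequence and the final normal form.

  start: ¬(((F ∨ F) ∧ (F ∨ x0)) ∧ ((x0 ∧ T) ∨ ¬F))
  [1] ¬((F ∨ F) ∧ (F ∨ x0)) ∨ ¬((x0 ∧ T) ∨ ¬F)
  [2] (¬(F ∨ F) ∨ ¬(F ∨ x0)) ∨ ¬((x0 ∧ T) ∨ ¬F)
  [3] ((¬F ∧ ¬F) ∨ ¬(F ∨ x0)) ∨ ¬((x0 ∧ T) ∨ ¬F)
  [4] (¬F ∨ ¬(F ∨ x0)) ∨ ¬((x0 ∧ T) ∨ ¬F)
  [5] (T ∨ ¬(F ∨ x0)) ∨ ¬((x0 ∧ T) ∨ ¬F)
  [6] T ∨ ¬((x0 ∧ T) ∨ ¬F)
  [7] T

Answer: normal form = T  (in 7 steps)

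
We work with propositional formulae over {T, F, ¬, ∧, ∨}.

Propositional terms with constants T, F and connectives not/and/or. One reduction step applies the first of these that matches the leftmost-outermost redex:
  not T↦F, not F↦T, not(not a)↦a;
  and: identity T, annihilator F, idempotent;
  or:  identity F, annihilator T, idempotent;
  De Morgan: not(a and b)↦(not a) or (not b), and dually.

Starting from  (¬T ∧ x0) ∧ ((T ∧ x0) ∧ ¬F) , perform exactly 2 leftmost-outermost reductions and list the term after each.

  start: (¬T ∧ x0) ∧ ((T ∧ x0) ∧ ¬F)
  [1] (F ∧ x0) ∧ ((T ∧ x0) ∧ ¬F)
  [2] F ∧ ((T ∧ x0) ∧ ¬F)

Answer: after 2 steps: F ∧ ((T ∧ x0) ∧ ¬F)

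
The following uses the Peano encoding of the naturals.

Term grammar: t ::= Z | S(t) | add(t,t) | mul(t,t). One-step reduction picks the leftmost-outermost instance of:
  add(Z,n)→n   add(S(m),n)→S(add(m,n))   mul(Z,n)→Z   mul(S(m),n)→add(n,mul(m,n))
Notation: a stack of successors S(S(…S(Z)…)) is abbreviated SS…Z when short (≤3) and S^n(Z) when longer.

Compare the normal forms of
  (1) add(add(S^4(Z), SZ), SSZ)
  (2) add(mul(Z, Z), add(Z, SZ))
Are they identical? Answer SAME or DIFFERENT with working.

Answer: DIFFERENT — A ⇓ S^7(Z), B ⇓ SZ

Reduction:
Term A:
  start: add(add(S^4(Z), SZ), SSZ)
  →1  add(S(add(SSSZ, SZ)), SSZ)
  →2  S(add(add(SSSZ, SZ), SSZ))
  →3  S(add(S(add(SSZ, SZ)), SSZ))
  →4  S(S(add(add(SSZ, SZ), SSZ)))
  →5  S(S(add(S(add(SZ, SZ)), SSZ)))
  →6  S(S(S(add(add(SZ, SZ), SSZ))))
  →7  S(S(S(add(S(add(Z, SZ)), SSZ))))
  →8  S(S(S(S(add(add(Z, SZ), SSZ)))))
  →9  S(S(S(S(add(SZ, SSZ)))))
  →10  S(S(S(S(S(add(Z, SSZ))))))
  →11  S^7(Z)

Term B:
  start: add(mul(Z, Z), add(Z, SZ))
  →1  add(Z, add(Z, SZ))
  →2  add(Z, SZ)
  →3  SZ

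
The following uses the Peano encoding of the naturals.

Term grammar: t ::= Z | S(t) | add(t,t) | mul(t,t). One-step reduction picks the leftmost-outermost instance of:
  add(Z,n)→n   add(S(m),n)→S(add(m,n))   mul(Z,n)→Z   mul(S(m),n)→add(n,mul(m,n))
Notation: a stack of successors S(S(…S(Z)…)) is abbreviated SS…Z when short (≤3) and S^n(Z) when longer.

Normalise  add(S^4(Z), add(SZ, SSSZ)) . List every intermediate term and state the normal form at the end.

  start: add(S^4(Z), add(SZ, SSSZ))
  step 1: S(add(SSSZ, add(SZ, SSSZ)))
  step 2: S(S(add(SSZ, add(SZ, SSSZ))))
  step 3: S(S(S(add(SZ, add(SZ, SSSZ)))))
  step 4: S(S(S(S(add(Z, add(SZ, SSSZ))))))
  step 5: S(S(S(S(add(SZ, SSSZ)))))
  step 6: S(S(S(S(S(add(Z, SSSZ))))))
  step 7: S^8(Z)

Answer: normal form = S^8(Z)  (in 7 steps)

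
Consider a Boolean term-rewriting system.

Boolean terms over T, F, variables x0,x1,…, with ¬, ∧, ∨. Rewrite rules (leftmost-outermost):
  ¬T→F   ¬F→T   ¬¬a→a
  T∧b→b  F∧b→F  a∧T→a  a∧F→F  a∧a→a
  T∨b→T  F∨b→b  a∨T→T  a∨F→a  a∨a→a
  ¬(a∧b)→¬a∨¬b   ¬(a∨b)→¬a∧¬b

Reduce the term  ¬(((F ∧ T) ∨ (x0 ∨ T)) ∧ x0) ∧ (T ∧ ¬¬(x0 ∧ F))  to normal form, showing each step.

Answer: normal form = F  (in 14 steps)

Derivation:
  start: ¬(((F ∧ T) ∨ (x0 ∨ T)) ∧ x0) ∧ (T ∧ ¬¬(x0 ∧ F))
  step 1: (¬((F ∧ T) ∨ (x0 ∨ T)) ∨ ¬x0) ∧ (T ∧ ¬¬(x0 ∧ F))
  step 2: ((¬(F ∧ T) ∧ ¬(x0 ∨ T)) ∨ ¬x0) ∧ (T ∧ ¬¬(x0 ∧ F))
  step 3: (((¬F ∨ ¬T) ∧ ¬(x0 ∨ T)) ∨ ¬x0) ∧ (T ∧ ¬¬(x0 ∧ F))
  step 4: (((T ∨ ¬T) ∧ ¬(x0 ∨ T)) ∨ ¬x0) ∧ (T ∧ ¬¬(x0 ∧ F))
  step 5: ((T ∧ ¬(x0 ∨ T)) ∨ ¬x0) ∧ (T ∧ ¬¬(x0 ∧ F))
  step 6: (¬(x0 ∨ T) ∨ ¬x0) ∧ (T ∧ ¬¬(x0 ∧ F))
  step 7: ((¬x0 ∧ ¬T) ∨ ¬x0) ∧ (T ∧ ¬¬(x0 ∧ F))
  step 8: ((¬x0 ∧ F) ∨ ¬x0) ∧ (T ∧ ¬¬(x0 ∧ F))
  step 9: (F ∨ ¬x0) ∧ (T ∧ ¬¬(x0 ∧ F))
  step 10: ¬x0 ∧ (T ∧ ¬¬(x0 ∧ F))
  step 11: ¬x0 ∧ ¬¬(x0 ∧ F)
  step 12: ¬x0 ∧ (x0 ∧ F)
  step 13: ¬x0 ∧ F
  step 14: F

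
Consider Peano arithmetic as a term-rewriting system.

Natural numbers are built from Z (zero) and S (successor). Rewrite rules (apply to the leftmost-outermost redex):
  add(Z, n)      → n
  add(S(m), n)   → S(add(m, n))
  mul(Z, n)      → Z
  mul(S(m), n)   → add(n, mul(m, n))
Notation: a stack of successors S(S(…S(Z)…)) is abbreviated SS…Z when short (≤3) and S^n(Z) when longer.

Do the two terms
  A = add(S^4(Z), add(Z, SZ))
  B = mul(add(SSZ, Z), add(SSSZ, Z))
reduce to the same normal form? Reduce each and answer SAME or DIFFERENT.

Answer: DIFFERENT — A ⇓ S^5(Z), B ⇓ S^6(Z)

Reduction:
Term A:
  start: add(S^4(Z), add(Z, SZ))
  step 1: S(add(SSSZ, add(Z, SZ)))
  step 2: S(S(add(SSZ, add(Z, SZ))))
  step 3: S(S(S(add(SZ, add(Z, SZ)))))
  step 4: S(S(S(S(add(Z, add(Z, SZ))))))
  step 5: S(S(S(S(add(Z, SZ)))))
  step 6: S^5(Z)

Term B:
  start: mul(add(SSZ, Z), add(SSSZ, Z))
  step 1: mul(S(add(SZ, Z)), add(SSSZ, Z))
  step 2: add(add(SSSZ, Z), mul(add(SZ, Z), add(SSSZ, Z)))
  step 3: add(S(add(SSZ, Z)), mul(add(SZ, Z), add(SSSZ, Z)))
  step 4: S(add(add(SSZ, Z), mul(add(SZ, Z), add(SSSZ, Z))))
  step 5: S(add(S(add(SZ, Z)), mul(add(SZ, Z), add(SSSZ, Z))))
  step 6: S(S(add(add(SZ, Z), mul(add(SZ, Z), add(SSSZ, Z)))))
  step 7: S(S(add(S(add(Z, Z)), mul(add(SZ, Z), add(SSSZ, Z)))))
  step 8: S(S(S(add(add(Z, Z), mul(add(SZ, Z), add(SSSZ, Z))))))
  step 9: S(S(S(add(Z, mul(add(SZ, Z), add(SSSZ, Z))))))
  step 10: S(S(S(mul(add(SZ, Z), add(SSSZ, Z)))))
  step 11: S(S(S(mul(S(add(Z, Z)), add(SSSZ, Z)))))
  step 12: S(S(S(add(add(SSSZ, Z), mul(add(Z, Z), add(SSSZ, Z))))))
  step 13: S(S(S(add(S(add(SSZ, Z)), mul(add(Z, Z), add(SSSZ, Z))))))
  step 14: S(S(S(S(add(add(SSZ, Z), mul(add(Z, Z), add(SSSZ, Z)))))))
  step 15: S(S(S(S(add(S(add(SZ, Z)), mul(add(Z, Z), add(SSSZ, Z)))))))
  step 16: S(S(S(S(S(add(add(SZ, Z), mul(add(Z, Z), add(SSSZ, Z))))))))
  step 17: S(S(S(S(S(add(S(add(Z, Z)), mul(add(Z, Z), add(SSSZ, Z))))))))
  step 18: S(S(S(S(S(S(add(add(Z, Z), mul(add(Z, Z), add(SSSZ, Z)))))))))
  step 19: S(S(S(S(S(S(add(Z, mul(add(Z, Z), add(SSSZ, Z)))))))))
  step 20: S(S(S(S(S(S(mul(add(Z, Z), add(SSSZ, Z))))))))
  step 21: S(S(S(S(S(S(mul(Z, add(SSSZ, Z))))))))
  step 22: S^6(Z)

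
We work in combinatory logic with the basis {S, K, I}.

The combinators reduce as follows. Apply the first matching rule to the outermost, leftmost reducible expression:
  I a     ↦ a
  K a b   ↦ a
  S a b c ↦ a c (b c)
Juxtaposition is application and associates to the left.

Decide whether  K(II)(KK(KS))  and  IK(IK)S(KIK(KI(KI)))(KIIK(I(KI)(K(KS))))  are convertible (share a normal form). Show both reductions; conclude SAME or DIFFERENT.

Term A:
  start: K(II)(KK(KS))
  →1  II
  →2  I

Term B:
  start: IK(IK)S(KIK(KI(KI)))(KIIK(I(KI)(K(KS))))
  →1  K(IK)S(KIK(KI(KI)))(KIIK(I(KI)(K(KS))))
  →2  IK(KIK(KI(KI)))(KIIK(I(KI)(K(KS))))
  →3  K(KIK(KI(KI)))(KIIK(I(KI)(K(KS))))
  →4  KIK(KI(KI))
  →5  I(KI(KI))
  →6  KI(KI)
  →7  I

Answer: SAME — A ⇓ I, B ⇓ I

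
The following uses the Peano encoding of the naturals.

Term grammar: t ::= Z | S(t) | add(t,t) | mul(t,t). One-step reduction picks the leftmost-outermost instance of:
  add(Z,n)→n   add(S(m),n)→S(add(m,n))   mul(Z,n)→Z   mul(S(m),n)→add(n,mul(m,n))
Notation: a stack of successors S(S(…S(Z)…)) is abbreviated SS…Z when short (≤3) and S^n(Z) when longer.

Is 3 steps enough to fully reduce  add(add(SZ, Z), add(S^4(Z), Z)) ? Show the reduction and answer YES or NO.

Answer: NO — after 3 steps the term is S(add(Z, add(S^4(Z), Z))), not yet normal

Derivation:
  start: add(add(SZ, Z), add(S^4(Z), Z))
  step 1: add(S(add(Z, Z)), add(S^4(Z), Z))
  step 2: S(add(add(Z, Z), add(S^4(Z), Z)))
  step 3: S(add(Z, add(S^4(Z), Z)))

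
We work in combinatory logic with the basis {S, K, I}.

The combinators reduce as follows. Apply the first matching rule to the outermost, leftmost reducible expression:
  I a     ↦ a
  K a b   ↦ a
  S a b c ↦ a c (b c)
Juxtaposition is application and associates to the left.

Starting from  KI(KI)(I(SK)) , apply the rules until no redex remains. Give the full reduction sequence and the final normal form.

  start: KI(KI)(I(SK))
  step 1: I(I(SK))
  step 2: I(SK)
  step 3: SK

Answer: normal form = SK  (in 3 steps)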